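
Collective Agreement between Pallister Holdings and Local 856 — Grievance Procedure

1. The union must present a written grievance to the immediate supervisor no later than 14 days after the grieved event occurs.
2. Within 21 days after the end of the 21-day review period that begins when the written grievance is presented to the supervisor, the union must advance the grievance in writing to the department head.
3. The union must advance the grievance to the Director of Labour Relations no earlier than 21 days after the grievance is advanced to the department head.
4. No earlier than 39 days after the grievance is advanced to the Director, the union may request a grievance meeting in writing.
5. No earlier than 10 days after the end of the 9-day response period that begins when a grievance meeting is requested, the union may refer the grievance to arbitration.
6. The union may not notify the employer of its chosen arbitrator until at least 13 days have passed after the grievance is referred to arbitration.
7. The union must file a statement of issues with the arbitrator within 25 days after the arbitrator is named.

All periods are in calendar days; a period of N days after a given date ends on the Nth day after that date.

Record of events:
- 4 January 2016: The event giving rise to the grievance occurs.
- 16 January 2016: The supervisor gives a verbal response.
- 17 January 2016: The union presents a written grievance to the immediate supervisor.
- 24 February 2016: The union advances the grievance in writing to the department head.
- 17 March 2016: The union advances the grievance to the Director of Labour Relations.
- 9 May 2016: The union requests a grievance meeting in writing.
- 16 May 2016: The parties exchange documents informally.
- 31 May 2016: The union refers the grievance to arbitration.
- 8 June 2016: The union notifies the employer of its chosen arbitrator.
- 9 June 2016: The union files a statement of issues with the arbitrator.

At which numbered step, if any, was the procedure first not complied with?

(1) due by 4 January 2016 + 14 days = 18 January 2016; 17 January 2016 is within that limit.
(2) due by 7 February 2016 + 21 days = 28 February 2016; done 24 February 2016 — timely.
(3) permitted from 24 February 2016 + 21 days = 16 March 2016 onward; done 17 March 2016, after the minimum wait.
(4) permitted from 17 March 2016 + 39 days = 25 April 2016 onward; done 9 May 2016 — permitted.
(5) permitted from 18 May 2016 + 10 days = 28 May 2016 onward; 31 May 2016 is on or after that date.
(6) permitted from 31 May 2016 + 13 days = 13 June 2016 onward; 8 June 2016 is 5 days before the earliest permitted date.

Step 6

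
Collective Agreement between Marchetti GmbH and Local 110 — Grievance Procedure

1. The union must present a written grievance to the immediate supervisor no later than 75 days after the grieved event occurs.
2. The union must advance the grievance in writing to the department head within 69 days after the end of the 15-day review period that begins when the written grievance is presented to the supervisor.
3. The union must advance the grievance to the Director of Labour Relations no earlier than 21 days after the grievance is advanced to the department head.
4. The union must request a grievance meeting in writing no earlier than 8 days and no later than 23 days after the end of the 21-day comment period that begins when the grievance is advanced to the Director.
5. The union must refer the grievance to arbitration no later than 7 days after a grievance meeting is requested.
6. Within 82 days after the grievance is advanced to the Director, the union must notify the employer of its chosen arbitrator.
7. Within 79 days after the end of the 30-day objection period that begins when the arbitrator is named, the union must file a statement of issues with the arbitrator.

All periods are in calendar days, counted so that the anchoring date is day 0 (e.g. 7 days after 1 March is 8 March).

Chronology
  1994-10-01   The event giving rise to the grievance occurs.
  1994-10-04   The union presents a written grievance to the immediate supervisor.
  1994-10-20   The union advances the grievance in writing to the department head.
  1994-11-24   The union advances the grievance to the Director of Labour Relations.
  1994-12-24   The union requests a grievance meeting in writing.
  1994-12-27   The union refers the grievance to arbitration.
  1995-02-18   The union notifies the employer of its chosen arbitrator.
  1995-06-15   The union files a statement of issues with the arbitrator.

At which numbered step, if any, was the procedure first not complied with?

Step 6

(1) due by 1994-10-01 + 75 days = 1994-12-15; 1994-10-04 is within that limit.
(2) due by 1994-10-19 + 69 days = 1994-12-27; done 1994-10-20 — timely.
(3) permitted from 1994-10-20 + 21 days = 1994-11-10 onward; done 1994-11-24, after the minimum wait.
(4) the permitted window runs from 1994-12-15 + 8 = 1994-12-23 to 1994-12-15 + 23 = 1995-01-07; done 1994-12-24, which is between those dates.
(5) due by 1994-12-24 + 7 days = 1994-12-31; completed 1994-12-27, before the deadline.
(6) due by 1994-11-24 + 82 days = 1995-02-14; not done until 1995-02-18, 4 days after the deadline.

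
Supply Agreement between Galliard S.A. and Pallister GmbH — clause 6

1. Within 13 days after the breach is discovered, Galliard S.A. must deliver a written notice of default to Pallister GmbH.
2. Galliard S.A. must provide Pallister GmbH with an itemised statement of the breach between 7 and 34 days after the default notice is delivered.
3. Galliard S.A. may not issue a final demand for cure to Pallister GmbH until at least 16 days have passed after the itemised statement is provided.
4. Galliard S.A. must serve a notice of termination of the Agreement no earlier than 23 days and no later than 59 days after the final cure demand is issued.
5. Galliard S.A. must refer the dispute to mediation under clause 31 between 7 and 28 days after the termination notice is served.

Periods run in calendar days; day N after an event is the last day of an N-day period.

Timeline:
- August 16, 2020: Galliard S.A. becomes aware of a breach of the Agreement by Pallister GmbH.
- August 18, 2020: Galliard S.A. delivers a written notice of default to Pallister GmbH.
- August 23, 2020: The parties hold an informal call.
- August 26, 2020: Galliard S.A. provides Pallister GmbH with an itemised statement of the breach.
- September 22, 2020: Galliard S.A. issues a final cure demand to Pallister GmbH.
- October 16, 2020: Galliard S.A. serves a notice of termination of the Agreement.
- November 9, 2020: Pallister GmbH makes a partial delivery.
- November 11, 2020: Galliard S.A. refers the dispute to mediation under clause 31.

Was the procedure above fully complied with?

Yes

Step 1 — counting 13 days from August 16, 2020 (when the breach is discovered) gives a deadline of August 29, 2020; done August 18, 2020 — timely.
Step 2 — 7 and 34 days from August 18, 2020 (when the default notice is delivered) are August 25, 2020 and September 21, 2020 respectively; August 26, 2020 falls inside that range.
Step 3 — must wait 16 days from August 26, 2020 (when the itemised statement is provided), so not before September 11, 2020; September 22, 2020 is on or after that date.
Step 4 — 23 and 59 days from September 22, 2020 (when the final cure demand is issued) are October 15, 2020 and November 20, 2020 respectively; done October 16, 2020 — within the window.
Step 5 — 7 and 28 days from October 16, 2020 (when the termination notice is served) are October 23, 2020 and November 13, 2020 respectively; done November 11, 2020 — within the window.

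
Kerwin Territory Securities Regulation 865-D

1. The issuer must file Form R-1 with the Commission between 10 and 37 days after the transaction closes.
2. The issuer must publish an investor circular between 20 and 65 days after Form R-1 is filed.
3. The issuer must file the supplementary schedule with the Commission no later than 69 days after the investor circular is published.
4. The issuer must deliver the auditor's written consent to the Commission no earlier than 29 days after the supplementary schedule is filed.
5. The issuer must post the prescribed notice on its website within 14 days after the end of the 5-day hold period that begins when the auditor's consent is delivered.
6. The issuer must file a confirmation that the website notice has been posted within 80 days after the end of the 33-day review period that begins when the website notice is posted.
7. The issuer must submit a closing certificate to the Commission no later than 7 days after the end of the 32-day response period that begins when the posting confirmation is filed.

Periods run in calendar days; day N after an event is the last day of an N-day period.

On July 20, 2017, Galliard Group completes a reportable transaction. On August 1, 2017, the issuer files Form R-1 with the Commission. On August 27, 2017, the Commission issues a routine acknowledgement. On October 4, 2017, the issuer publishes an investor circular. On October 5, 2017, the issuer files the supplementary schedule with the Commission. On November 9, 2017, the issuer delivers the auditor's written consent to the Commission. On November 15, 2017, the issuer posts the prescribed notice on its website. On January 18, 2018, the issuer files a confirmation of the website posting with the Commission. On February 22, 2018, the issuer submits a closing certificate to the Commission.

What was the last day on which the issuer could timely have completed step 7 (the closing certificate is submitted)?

February 26, 2018

The posting confirmation is filed on January 18, 2018; the 32-day response period therefore ends February 19, 2018, and step 7 runs from that date. 7 days after February 19, 2018 is February 26, 2018.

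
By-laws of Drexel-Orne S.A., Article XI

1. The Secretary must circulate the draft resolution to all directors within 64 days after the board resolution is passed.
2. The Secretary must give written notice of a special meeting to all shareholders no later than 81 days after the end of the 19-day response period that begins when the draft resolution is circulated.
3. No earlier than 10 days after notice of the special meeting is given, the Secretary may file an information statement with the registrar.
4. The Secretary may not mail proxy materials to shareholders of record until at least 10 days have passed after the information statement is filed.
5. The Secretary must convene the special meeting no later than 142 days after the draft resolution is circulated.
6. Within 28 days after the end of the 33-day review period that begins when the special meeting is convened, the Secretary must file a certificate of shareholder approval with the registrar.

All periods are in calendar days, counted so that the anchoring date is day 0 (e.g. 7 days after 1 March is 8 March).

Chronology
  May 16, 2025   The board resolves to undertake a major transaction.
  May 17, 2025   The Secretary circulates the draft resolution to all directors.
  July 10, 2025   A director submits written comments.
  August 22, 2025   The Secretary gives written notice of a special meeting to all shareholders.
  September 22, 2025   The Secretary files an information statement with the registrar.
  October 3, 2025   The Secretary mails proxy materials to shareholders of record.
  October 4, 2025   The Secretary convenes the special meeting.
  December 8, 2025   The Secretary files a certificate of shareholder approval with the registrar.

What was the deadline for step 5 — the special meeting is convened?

October 6, 2025

Step 5 runs from May 17, 2025, when the draft resolution is circulated. 142 days after May 17, 2025 is October 6, 2025.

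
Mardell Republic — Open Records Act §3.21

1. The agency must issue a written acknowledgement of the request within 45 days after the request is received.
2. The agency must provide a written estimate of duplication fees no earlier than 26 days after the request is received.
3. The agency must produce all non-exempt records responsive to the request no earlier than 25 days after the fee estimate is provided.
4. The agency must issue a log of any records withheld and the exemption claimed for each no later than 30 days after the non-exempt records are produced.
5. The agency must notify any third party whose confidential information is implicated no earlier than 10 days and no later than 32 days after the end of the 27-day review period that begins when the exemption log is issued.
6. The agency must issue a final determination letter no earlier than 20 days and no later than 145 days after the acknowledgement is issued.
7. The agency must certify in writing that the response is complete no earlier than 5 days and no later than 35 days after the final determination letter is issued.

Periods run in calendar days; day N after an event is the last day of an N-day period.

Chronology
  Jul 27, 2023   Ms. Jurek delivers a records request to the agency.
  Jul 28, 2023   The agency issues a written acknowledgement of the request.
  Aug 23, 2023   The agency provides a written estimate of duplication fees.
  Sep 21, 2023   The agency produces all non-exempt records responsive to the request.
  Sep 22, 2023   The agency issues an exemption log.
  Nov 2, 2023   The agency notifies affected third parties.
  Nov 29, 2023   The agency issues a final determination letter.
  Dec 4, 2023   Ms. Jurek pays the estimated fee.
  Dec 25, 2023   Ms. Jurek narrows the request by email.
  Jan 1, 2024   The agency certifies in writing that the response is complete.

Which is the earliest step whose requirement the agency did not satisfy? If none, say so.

None — every step was satisfied

(1) due by Jul 27, 2023 + 45 days = Sep 10, 2023; done Jul 28, 2023 — timely.
(2) permitted from Jul 27, 2023 + 26 days = Aug 22, 2023 onward; done Aug 23, 2023 — permitted.
(3) permitted from Aug 23, 2023 + 25 days = Sep 17, 2023 onward; done Sep 21, 2023 — permitted.
(4) due by Sep 21, 2023 + 30 days = Oct 21, 2023; completed Sep 22, 2023, before the deadline.
(5) the permitted window runs from Oct 19, 2023 + 10 = Oct 29, 2023 to Oct 19, 2023 + 32 = Nov 20, 2023; done Nov 2, 2023, which is between those dates.
(6) the permitted window runs from Jul 28, 2023 + 20 = Aug 17, 2023 to Jul 28, 2023 + 145 = Dec 20, 2023; Nov 29, 2023 falls inside that range.
(7) the permitted window runs from Nov 29, 2023 + 5 = Dec 4, 2023 to Nov 29, 2023 + 35 = Jan 3, 2024; Jan 1, 2024 falls inside that range.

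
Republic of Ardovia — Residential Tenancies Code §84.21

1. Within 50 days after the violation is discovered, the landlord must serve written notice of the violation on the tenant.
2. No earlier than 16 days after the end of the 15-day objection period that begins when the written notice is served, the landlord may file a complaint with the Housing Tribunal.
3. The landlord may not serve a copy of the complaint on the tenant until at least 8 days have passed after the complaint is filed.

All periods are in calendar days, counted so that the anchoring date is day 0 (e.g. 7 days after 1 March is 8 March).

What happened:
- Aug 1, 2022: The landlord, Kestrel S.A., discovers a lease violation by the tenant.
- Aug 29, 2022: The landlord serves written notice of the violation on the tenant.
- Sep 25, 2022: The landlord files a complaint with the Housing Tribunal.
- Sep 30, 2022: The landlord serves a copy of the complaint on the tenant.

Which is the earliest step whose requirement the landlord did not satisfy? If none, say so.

Step 1: 50 days after Aug 1, 2022 (when the violation is discovered) is Sep 20, 2022; Aug 29, 2022 is within that limit.
Step 2: the earliest permitted date is 16 days after Sep 13, 2022 (end of the 15-day objection period, which began when the written notice is served on Aug 29, 2022), i.e. Sep 29, 2022; done Sep 25, 2022 — 4 days too early.
Later steps need not be reached.

Step 2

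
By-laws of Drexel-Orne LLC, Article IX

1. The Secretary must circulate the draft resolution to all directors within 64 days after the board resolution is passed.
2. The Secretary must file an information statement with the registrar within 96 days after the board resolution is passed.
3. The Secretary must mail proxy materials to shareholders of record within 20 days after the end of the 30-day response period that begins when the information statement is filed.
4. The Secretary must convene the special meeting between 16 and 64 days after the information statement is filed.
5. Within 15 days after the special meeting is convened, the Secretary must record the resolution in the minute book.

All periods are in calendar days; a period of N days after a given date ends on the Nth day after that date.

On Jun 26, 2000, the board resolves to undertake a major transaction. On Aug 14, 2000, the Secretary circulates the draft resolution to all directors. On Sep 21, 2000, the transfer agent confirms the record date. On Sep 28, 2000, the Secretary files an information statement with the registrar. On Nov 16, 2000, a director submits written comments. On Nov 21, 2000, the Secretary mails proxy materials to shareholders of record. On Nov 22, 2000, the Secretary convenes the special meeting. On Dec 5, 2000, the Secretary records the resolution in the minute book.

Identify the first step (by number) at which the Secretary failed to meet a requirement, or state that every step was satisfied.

Step 1 — counting 64 days from Jun 26, 2000 (when the board resolution is passed) gives a deadline of Aug 29, 2000; done Aug 14, 2000 — timely.
Step 2 — counting 96 days from Jun 26, 2000 (when the board resolution is passed) gives a deadline of Sep 30, 2000; Sep 28, 2000 is within that limit.
Step 3 — counting 20 days from Oct 28, 2000 (end of the 30-day response period, which began when the information statement is filed on Sep 28, 2000) gives a deadline of Nov 17, 2000; not done until Nov 21, 2000, 4 days after the deadline.
No need to go further; step 3 was not satisfied.

Step 3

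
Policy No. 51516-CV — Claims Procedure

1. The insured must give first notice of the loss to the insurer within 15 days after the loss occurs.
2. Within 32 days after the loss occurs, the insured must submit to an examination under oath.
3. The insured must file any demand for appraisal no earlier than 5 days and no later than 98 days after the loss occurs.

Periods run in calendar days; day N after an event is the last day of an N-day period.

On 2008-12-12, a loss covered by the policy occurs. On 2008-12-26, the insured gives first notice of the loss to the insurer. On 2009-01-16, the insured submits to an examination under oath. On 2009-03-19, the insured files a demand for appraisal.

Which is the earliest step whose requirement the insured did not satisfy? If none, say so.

Step 2

(1) due by 2008-12-12 + 15 days = 2008-12-27; completed 2008-12-26, before the deadline.
(2) due by 2008-12-12 + 32 days = 2009-01-13; not done until 2009-01-16, 3 days after the deadline.
Later steps need not be reached.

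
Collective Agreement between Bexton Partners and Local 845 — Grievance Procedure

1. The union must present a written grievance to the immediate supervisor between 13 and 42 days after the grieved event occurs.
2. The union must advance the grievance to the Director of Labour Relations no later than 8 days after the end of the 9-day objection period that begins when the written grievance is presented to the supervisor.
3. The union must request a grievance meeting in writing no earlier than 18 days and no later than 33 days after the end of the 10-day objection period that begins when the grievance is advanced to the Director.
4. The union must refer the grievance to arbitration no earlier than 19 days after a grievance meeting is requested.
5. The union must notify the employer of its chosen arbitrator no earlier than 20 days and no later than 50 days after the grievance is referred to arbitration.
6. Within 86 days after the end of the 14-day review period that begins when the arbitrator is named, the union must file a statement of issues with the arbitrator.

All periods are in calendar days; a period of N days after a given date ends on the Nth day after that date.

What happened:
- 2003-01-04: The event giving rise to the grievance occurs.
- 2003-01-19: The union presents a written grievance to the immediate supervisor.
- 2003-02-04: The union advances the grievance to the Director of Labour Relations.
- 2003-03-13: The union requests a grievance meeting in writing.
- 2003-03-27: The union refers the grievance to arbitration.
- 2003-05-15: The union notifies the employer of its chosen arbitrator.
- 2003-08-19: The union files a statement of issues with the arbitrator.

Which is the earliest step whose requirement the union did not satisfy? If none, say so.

(1) the permitted window runs from 2003-01-04 + 13 = 2003-01-17 to 2003-01-04 + 42 = 2003-02-15; 2003-01-19 falls inside that range.
(2) due by 2003-01-28 + 8 days = 2003-02-05; completed 2003-02-04, before the deadline.
(3) the permitted window runs from 2003-02-14 + 18 = 2003-03-04 to 2003-02-14 + 33 = 2003-03-19; done 2003-03-13 — within the window.
(4) permitted from 2003-03-13 + 19 days = 2003-04-01 onward; 2003-03-27 is 5 days before the earliest permitted date.

Step 4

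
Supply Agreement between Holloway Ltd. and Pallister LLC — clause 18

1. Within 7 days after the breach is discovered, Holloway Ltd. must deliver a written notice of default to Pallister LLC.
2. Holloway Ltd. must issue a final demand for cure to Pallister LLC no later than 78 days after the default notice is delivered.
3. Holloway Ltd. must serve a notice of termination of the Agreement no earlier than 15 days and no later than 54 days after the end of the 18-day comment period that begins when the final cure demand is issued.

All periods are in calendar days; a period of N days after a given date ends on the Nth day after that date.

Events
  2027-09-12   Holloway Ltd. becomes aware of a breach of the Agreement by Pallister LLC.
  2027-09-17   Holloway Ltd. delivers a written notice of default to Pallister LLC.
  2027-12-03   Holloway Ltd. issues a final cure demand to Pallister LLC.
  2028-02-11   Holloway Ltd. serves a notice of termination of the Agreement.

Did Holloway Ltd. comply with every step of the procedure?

Yes

Step 1 — counting 7 days from 2027-09-12 (when the breach is discovered) gives a deadline of 2027-09-19; completed 2027-09-17, before the deadline.
Step 2 — counting 78 days from 2027-09-17 (when the default notice is delivered) gives a deadline of 2027-12-04; done 2027-12-03 — timely.
Step 3 — 15 and 54 days from 2027-12-21 (end of the 18-day comment period, which began when the final cure demand is issued on 2027-12-03) are 2028-01-05 and 2028-02-13 respectively; done 2028-02-11, which is between those dates.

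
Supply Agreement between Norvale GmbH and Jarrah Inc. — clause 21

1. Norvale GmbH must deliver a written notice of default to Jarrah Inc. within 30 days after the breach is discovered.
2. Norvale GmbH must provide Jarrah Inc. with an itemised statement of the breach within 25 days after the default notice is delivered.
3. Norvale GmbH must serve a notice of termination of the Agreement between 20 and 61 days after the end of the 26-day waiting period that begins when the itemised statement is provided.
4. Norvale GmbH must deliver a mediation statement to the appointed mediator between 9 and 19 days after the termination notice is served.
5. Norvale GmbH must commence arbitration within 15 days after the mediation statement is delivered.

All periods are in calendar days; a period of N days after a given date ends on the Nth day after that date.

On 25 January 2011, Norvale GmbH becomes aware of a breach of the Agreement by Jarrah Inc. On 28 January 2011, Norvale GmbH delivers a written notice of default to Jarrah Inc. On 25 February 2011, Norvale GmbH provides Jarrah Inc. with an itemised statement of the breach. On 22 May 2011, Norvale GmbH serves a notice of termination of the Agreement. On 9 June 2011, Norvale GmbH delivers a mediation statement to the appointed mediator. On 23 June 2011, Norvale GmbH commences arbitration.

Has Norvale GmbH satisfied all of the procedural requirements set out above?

No

Step 1: 30 days after 25 January 2011 (when the breach is discovered) is 24 February 2011; 28 January 2011 is within that limit.
Step 2: 25 days after 28 January 2011 (when the default notice is delivered) is 22 February 2011; 25 February 2011 misses that deadline by 3 days.
The procedure was therefore not followed at step 2.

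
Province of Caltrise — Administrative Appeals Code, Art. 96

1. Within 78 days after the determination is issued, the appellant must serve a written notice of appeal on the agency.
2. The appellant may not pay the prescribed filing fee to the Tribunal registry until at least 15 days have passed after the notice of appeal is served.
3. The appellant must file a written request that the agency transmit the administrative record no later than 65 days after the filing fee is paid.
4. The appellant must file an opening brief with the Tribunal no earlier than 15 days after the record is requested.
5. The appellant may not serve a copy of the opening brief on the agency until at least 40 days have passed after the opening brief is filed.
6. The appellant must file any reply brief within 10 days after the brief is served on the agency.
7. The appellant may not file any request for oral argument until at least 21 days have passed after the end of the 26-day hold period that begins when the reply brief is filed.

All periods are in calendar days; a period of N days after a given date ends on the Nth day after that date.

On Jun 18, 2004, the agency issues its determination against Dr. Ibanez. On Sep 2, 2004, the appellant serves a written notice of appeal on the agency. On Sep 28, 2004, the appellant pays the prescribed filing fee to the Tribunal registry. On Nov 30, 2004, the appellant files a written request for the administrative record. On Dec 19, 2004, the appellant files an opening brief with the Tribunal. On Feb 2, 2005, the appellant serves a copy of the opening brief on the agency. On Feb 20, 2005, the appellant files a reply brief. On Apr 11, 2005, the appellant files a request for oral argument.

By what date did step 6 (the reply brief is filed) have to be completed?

Feb 12, 2005

Step 6 runs from Feb 2, 2005, when the brief is served on the agency. 10 days after Feb 2, 2005 is Feb 12, 2005.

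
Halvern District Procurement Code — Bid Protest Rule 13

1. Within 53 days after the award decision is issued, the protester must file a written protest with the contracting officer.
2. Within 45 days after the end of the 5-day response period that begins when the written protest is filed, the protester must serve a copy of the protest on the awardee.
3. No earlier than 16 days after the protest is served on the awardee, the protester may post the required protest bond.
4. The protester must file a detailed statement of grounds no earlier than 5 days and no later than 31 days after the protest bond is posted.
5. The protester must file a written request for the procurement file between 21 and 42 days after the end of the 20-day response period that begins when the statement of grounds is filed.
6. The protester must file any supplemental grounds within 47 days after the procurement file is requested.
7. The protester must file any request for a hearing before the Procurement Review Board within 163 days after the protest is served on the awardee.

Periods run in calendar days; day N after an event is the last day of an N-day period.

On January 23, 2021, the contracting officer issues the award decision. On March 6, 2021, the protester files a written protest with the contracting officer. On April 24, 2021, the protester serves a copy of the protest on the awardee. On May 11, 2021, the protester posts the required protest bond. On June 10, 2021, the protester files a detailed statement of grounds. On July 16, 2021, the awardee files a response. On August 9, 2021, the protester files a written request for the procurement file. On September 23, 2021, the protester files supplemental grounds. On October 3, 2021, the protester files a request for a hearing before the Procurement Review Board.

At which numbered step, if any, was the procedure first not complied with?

Step 1: 53 days after January 23, 2021 (when the award decision is issued) is March 17, 2021; completed March 6, 2021, before the deadline.
Step 2: 45 days after March 11, 2021 (end of the 5-day response period, which began when the written protest is filed on March 6, 2021) is April 25, 2021; April 24, 2021 is within that limit.
Step 3: the earliest permitted date is 16 days after April 24, 2021 (when the protest is served on the awardee), i.e. May 10, 2021; May 11, 2021 is on or after that date.
Step 4: the window is 5–31 days after May 11, 2021 (when the protest bond is posted), so May 16, 2021 through June 11, 2021; done June 10, 2021, which is between those dates.
Step 5: the window is 21–42 days after June 30, 2021 (end of the 20-day response period, which began when the statement of grounds is filed on June 10, 2021), so July 21, 2021 through August 11, 2021; August 9, 2021 falls inside that range.
Step 6: 47 days after August 9, 2021 (when the procurement file is requested) is September 25, 2021; completed September 23, 2021, before the deadline.
Step 7: 163 days after April 24, 2021 (when the protest is served on the awardee) is October 4, 2021; done October 3, 2021 — timely.

None — every step was satisfied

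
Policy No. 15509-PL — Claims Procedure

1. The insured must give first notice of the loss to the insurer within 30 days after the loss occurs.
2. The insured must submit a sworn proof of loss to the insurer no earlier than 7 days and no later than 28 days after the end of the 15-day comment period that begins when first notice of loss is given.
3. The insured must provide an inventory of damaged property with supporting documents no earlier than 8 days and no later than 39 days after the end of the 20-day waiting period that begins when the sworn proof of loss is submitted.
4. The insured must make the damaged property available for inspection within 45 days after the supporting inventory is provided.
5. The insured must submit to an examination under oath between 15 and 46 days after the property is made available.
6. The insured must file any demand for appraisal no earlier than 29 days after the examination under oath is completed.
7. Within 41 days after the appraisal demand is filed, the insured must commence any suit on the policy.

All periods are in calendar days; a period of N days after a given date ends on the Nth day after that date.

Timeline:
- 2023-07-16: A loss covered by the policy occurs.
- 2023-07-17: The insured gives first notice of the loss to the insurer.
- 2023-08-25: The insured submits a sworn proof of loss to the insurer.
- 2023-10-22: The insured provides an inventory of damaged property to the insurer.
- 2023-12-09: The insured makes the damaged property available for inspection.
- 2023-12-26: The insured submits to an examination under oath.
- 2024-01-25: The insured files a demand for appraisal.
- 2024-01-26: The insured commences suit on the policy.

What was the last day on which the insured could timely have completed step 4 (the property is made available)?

2023-12-06

Step 4 runs from 2023-10-22, when the supporting inventory is provided. 45 days after 2023-10-22 is 2023-12-06.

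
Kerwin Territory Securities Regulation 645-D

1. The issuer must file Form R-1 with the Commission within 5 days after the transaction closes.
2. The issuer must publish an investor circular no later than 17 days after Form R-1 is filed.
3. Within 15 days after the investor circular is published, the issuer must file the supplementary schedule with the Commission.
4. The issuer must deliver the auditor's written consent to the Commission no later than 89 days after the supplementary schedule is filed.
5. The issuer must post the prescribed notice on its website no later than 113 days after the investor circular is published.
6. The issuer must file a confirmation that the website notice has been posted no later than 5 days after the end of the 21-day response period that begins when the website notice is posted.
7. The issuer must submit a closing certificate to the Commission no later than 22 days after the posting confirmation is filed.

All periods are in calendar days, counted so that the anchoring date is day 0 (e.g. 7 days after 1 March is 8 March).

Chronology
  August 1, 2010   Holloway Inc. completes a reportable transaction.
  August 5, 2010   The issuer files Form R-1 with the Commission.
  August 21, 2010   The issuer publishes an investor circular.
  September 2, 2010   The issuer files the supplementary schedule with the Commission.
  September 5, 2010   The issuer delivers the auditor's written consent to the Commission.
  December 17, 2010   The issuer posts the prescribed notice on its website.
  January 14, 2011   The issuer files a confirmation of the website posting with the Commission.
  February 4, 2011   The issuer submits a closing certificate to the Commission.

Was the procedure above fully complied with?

No

(1) due by August 1, 2010 + 5 days = August 6, 2010; done August 5, 2010 — timely.
(2) due by August 5, 2010 + 17 days = August 22, 2010; done August 21, 2010 — timely.
(3) due by August 21, 2010 + 15 days = September 5, 2010; completed September 2, 2010, before the deadline.
(4) due by September 2, 2010 + 89 days = November 30, 2010; completed September 5, 2010, before the deadline.
(5) due by August 21, 2010 + 113 days = December 12, 2010; not done until December 17, 2010, 5 days after the deadline.
No need to go further; step 5 was not satisfied.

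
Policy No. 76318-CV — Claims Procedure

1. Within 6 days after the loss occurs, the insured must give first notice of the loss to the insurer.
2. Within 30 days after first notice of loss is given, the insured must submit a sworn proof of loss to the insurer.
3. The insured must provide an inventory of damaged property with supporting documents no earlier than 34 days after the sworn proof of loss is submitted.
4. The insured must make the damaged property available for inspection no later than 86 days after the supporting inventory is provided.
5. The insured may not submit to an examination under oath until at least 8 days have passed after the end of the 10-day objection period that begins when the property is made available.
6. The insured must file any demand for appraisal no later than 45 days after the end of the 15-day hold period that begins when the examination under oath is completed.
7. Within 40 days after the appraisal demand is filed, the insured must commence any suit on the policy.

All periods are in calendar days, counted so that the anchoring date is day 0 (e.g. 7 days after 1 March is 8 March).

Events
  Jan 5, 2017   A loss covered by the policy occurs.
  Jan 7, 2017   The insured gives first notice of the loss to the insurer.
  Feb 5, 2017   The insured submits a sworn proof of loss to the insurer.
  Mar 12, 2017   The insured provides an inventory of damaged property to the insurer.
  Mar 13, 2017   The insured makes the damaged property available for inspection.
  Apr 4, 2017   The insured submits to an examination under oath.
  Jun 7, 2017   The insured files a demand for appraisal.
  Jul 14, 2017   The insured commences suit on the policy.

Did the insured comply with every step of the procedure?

Step 1 — counting 6 days from Jan 5, 2017 (when the loss occurs) gives a deadline of Jan 11, 2017; completed Jan 7, 2017, before the deadline.
Step 2 — counting 30 days from Jan 7, 2017 (when first notice of loss is given) gives a deadline of Feb 6, 2017; completed Feb 5, 2017, before the deadline.
Step 3 — must wait 34 days from Feb 5, 2017 (when the sworn proof of loss is submitted), so not before Mar 11, 2017; Mar 12, 2017 is on or after that date.
Step 4 — counting 86 days from Mar 12, 2017 (when the supporting inventory is provided) gives a deadline of Jun 6, 2017; completed Mar 13, 2017, before the deadline.
Step 5 — must wait 8 days from Mar 23, 2017 (end of the 10-day objection period, which began when the property is made available on Mar 13, 2017), so not before Mar 31, 2017; done Apr 4, 2017, after the minimum wait.
Step 6 — counting 45 days from Apr 19, 2017 (end of the 15-day hold period, which began when the examination under oath is completed on Apr 4, 2017) gives a deadline of Jun 3, 2017; Jun 7, 2017 misses that deadline by 4 days.
Later steps need not be reached.

No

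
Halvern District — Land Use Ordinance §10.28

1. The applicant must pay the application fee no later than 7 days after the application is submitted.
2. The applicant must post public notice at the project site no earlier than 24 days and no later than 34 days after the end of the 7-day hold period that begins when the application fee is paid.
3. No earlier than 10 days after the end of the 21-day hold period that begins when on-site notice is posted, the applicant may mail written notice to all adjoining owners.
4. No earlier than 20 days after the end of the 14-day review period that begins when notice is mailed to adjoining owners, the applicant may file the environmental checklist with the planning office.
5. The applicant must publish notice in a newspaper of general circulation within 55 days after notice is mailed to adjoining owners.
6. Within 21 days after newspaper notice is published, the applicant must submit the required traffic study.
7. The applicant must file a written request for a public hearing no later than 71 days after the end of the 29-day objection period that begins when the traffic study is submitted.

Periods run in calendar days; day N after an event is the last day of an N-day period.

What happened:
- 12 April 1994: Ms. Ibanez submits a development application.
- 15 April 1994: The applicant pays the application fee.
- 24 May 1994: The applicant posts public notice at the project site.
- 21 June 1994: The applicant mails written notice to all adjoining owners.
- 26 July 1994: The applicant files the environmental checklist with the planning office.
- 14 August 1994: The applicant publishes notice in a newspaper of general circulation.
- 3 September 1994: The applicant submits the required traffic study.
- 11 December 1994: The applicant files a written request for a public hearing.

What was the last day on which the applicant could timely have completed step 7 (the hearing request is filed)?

The traffic study is submitted on 3 September 1994; the 29-day objection period therefore ends 2 October 1994, and step 7 runs from that date. 71 days after 2 October 1994 is 12 December 1994.

12 December 1994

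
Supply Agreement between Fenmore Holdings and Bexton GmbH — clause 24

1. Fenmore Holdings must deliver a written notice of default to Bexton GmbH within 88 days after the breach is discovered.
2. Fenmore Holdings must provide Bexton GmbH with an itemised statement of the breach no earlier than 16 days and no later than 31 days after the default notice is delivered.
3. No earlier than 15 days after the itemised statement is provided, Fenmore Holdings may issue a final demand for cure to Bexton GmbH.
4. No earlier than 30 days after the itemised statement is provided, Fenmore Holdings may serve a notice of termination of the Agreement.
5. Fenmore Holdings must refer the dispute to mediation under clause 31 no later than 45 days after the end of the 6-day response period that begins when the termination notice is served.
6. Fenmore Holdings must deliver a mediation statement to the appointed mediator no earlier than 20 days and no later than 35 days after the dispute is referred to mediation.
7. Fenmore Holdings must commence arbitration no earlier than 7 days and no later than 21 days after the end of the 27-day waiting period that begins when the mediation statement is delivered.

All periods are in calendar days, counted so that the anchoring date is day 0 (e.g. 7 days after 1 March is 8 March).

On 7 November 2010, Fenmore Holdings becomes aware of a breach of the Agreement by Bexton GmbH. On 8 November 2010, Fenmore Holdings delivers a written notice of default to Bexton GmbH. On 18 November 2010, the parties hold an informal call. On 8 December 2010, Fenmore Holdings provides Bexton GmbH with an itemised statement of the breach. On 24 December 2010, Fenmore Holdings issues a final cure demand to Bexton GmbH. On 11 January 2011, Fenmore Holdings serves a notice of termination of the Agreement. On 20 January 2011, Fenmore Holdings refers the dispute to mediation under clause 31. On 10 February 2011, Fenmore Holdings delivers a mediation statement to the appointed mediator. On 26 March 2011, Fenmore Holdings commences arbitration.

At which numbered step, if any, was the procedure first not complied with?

None — every step was satisfied

(1) due by 7 November 2010 + 88 days = 3 February 2011; completed 8 November 2010, before the deadline.
(2) the permitted window runs from 8 November 2010 + 16 = 24 November 2010 to 8 November 2010 + 31 = 9 December 2010; done 8 December 2010, which is between those dates.
(3) permitted from 8 December 2010 + 15 days = 23 December 2010 onward; done 24 December 2010, after the minimum wait.
(4) permitted from 8 December 2010 + 30 days = 7 January 2011 onward; done 11 January 2011 — permitted.
(5) due by 17 January 2011 + 45 days = 3 March 2011; completed 20 January 2011, before the deadline.
(6) the permitted window runs from 20 January 2011 + 20 = 9 February 2011 to 20 January 2011 + 35 = 24 February 2011; done 10 February 2011, which is between those dates.
(7) the permitted window runs from 9 March 2011 + 7 = 16 March 2011 to 9 March 2011 + 21 = 30 March 2011; 26 March 2011 falls inside that range.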